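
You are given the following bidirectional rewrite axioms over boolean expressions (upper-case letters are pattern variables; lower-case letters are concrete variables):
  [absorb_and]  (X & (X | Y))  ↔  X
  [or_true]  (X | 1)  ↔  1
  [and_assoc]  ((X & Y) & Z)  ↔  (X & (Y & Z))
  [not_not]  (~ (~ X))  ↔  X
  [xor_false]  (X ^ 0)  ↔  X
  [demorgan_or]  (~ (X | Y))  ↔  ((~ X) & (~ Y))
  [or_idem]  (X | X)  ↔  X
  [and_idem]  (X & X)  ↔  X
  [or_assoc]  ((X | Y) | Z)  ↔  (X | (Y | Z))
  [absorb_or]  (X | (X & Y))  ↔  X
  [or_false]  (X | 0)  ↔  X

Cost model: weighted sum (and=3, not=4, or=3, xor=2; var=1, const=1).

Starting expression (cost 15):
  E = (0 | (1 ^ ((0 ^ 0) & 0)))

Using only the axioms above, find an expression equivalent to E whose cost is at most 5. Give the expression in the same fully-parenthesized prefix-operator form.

1. [xor_false →] (0 ^ 0)  →  0;  E = (0 | (1 ^ (0 & 0)))
2. [and_idem →] (0 & 0)  →  0;  E = (0 | (1 ^ 0))
3. [xor_false →] (1 ^ 0)  →  1;  cost 5 ≤ 5, done

(0 | 1)   [cost 5]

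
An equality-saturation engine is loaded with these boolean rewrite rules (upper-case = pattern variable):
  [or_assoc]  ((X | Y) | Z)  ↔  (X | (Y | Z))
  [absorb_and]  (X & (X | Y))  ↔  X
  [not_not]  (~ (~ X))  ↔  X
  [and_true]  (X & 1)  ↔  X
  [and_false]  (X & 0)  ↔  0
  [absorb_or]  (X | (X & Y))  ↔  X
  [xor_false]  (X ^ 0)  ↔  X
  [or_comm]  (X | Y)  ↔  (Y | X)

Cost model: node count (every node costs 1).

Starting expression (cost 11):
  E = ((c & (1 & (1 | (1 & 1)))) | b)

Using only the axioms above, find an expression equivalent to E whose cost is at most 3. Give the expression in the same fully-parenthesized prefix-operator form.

(c | b)   [cost 3]

1. [and_true →] (1 & 1)  →  1;  E = ((c & (1 & (1 | 1))) | b)
2. [absorb_and →] (1 & (1 | 1))  →  1;  E = ((c & 1) | b)
3. [and_true →] (c & 1)  →  c;  cost 3 ≤ 3, done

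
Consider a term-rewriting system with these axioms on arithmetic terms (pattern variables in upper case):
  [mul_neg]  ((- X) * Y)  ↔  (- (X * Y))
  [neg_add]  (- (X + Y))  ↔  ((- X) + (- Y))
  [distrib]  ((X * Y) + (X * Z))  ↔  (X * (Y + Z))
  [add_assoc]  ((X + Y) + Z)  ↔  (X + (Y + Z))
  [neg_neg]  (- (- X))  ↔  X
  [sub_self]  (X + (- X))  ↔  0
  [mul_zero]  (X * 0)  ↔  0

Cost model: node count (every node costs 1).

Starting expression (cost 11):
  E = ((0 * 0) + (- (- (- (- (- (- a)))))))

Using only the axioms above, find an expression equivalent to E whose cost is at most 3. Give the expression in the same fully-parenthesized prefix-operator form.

1. [neg_neg →] (- (- (- (- a))))  →  (- (- a));  E = ((0 * 0) + (- (- (- (- a)))))
2. [neg_neg →] (- (- (- (- a))))  →  (- (- a));  E = ((0 * 0) + (- (- a)))
3. [mul_zero →] (0 * 0)  →  0;  E = (0 + (- (- a)))
4. [neg_neg →] (- (- a))  →  a;  cost 3 ≤ 3, done

(0 + a)   [cost 3]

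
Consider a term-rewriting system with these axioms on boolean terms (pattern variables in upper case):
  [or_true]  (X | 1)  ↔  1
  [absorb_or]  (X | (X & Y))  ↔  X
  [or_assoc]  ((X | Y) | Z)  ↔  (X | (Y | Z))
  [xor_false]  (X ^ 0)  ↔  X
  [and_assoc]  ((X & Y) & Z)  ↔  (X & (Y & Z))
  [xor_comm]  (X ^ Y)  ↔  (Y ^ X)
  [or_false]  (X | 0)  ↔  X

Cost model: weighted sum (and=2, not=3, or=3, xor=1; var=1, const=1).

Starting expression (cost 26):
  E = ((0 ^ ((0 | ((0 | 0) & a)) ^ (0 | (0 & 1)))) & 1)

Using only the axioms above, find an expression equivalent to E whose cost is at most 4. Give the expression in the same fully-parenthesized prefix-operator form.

(0 & 1)   [cost 4]

1. [or_false →] (0 | 0)  →  0;  E = ((0 ^ ((0 | (0 & a)) ^ (0 | (0 & 1)))) & 1)
2. [absorb_or →] (0 | (0 & 1))  →  0;  E = ((0 ^ ((0 | (0 & a)) ^ 0)) & 1)
3. [xor_false →] ((0 | (0 & a)) ^ 0)  →  (0 | (0 & a));  E = ((0 ^ (0 | (0 & a))) & 1)
4. [absorb_or →] (0 | (0 & a))  →  0;  E = ((0 ^ 0) & 1)
5. [xor_false →] (0 ^ 0)  →  0;  cost 4 ≤ 4, done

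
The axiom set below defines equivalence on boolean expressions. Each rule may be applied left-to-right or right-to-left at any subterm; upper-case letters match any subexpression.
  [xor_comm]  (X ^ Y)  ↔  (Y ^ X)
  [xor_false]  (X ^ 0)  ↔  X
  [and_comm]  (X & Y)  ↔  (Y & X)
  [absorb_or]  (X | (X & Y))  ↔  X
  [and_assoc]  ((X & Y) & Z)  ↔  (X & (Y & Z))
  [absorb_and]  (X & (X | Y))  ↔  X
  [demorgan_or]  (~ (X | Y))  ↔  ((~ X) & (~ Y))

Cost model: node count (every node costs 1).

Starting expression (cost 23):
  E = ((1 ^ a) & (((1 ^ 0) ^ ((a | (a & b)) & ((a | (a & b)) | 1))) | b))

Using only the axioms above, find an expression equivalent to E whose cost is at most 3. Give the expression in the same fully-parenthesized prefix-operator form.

(1 ^ a)   [cost 3]

(1) ((a | (a & b)) & ((a | (a & b)) | 1))  =[absorb_and →]=  (a | (a & b))    ⊢ ((1 ^ a) & (((1 ^ 0) ^ (a | (a & b))) | b))
(2) (a | (a & b))  =[absorb_or →]=  a    ⊢ ((1 ^ a) & (((1 ^ 0) ^ a) | b))
(3) (1 ^ 0)  =[xor_false →]=  1    ⊢ ((1 ^ a) & ((1 ^ a) | b))
(4) ((1 ^ a) & ((1 ^ a) | b))  =[absorb_and →]=  (1 ^ a)    ⊢ cost 3, within 3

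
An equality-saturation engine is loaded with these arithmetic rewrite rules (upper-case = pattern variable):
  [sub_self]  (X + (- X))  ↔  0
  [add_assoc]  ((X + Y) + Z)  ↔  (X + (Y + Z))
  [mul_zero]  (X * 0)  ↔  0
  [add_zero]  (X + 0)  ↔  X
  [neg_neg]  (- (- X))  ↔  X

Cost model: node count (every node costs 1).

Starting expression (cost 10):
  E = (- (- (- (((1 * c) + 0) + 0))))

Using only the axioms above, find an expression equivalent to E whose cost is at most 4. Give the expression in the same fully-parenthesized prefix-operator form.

1. [add_zero →] ((1 * c) + 0)  →  (1 * c);  E = (- (- (- ((1 * c) + 0))))
2. [neg_neg →] (- (- ((1 * c) + 0)))  →  ((1 * c) + 0);  E = (- ((1 * c) + 0))
3. [add_zero →] ((1 * c) + 0)  →  (1 * c);  cost 4 ≤ 4, done

(- (1 * c))   [cost 4]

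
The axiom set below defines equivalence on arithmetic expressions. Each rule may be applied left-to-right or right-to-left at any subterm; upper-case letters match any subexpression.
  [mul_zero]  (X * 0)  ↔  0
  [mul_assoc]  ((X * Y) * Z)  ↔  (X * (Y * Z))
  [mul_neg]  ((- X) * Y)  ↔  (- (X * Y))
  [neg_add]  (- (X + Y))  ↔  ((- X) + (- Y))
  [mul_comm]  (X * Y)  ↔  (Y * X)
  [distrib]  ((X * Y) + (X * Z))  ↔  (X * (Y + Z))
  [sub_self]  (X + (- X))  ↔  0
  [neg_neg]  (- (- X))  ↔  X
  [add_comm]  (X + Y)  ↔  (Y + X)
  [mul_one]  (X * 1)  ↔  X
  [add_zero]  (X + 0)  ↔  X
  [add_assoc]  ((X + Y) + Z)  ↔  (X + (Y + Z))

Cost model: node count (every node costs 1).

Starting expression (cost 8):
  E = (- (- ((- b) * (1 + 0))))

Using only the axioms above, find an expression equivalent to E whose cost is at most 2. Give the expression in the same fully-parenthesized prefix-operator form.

(1) (1 + 0)  =[add_zero →]=  1    ⊢ (- (- ((- b) * 1)))
(2) ((- b) * 1)  =[mul_one →]=  (- b)    ⊢ (- (- (- b)))
(3) (- (- (- b)))  =[neg_neg →]=  (- b)    ⊢ cost 2, within 2

(- b)   [cost 2]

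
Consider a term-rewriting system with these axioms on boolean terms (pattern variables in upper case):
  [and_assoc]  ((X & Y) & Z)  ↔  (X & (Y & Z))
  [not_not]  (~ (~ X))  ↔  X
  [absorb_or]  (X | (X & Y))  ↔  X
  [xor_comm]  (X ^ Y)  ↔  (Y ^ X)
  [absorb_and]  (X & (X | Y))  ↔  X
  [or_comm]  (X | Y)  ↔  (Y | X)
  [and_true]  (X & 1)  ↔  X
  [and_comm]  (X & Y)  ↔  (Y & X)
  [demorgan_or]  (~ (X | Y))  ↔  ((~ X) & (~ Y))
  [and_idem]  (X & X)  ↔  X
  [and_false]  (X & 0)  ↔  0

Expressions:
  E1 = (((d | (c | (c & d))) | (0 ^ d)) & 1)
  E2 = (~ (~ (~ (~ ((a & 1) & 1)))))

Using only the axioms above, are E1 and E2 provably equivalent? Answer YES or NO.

Every axiom is a valid identity, so a rewrite proof would force E1 and E2 to agree under every assignment.
At a=0, c=0, d=1: E1 = 1 but E2 = 0; they differ, so no derivation exists.

NO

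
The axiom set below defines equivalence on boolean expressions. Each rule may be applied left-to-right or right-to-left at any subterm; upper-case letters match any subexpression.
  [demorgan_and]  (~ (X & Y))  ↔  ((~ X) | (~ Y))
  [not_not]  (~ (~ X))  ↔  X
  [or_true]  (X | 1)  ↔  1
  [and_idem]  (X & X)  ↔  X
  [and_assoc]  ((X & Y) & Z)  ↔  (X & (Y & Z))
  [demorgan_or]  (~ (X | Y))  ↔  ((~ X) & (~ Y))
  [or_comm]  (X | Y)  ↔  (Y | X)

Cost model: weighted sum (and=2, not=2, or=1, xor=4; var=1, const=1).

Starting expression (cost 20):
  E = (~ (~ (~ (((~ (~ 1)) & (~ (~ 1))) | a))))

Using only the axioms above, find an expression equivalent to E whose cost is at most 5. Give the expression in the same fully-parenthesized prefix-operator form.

(~ (1 | a))   [cost 5]

step 1: not_not (→) rewrites (~ (~ (((~ (~ 1)) & (~ (~ 1))) | a))) into (((~ (~ 1)) & (~ (~ 1))) | a), now (~ (((~ (~ 1)) & (~ (~ 1))) | a))
step 2: and_idem (→) rewrites ((~ (~ 1)) & (~ (~ 1))) into (~ (~ 1)), now (~ ((~ (~ 1)) | a))
step 3: not_not (→) rewrites (~ (~ 1)) into 1, reaching cost 5 (bound 5)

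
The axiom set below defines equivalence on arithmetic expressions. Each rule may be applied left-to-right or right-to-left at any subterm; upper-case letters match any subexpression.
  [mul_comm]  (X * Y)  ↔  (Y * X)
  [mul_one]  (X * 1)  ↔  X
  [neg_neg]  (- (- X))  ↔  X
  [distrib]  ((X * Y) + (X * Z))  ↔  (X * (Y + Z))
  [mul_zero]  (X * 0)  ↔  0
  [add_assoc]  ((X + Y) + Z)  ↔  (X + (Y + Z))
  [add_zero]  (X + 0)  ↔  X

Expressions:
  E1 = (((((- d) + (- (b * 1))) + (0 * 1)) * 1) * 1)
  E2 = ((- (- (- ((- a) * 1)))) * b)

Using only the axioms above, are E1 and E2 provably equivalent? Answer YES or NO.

NO

All listed rules preserve value, hence provable equivalence implies equal values everywhere; look for a separating assignment.
a=0, b=0, d=1 gives E1 ↦ -1, E2 ↦ 0; values differ ⇒ not provably equivalent.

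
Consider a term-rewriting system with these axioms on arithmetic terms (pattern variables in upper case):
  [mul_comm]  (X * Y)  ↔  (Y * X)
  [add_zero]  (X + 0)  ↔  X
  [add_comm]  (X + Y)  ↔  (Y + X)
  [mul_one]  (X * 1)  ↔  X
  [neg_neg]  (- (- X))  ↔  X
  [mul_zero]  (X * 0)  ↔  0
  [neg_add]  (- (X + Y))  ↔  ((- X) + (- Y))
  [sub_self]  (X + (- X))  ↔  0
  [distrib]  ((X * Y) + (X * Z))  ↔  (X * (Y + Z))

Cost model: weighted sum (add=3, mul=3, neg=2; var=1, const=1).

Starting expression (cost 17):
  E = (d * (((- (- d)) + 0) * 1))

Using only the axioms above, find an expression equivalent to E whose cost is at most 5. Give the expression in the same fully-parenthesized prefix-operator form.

(d * d)   [cost 5]

step 1: add_zero (→) rewrites ((- (- d)) + 0) into (- (- d)), now (d * ((- (- d)) * 1))
step 2: neg_neg (→) rewrites (- (- d)) into d, now (d * (d * 1))
step 3: mul_one (→) rewrites (d * 1) into d, reaching cost 5 (bound 5)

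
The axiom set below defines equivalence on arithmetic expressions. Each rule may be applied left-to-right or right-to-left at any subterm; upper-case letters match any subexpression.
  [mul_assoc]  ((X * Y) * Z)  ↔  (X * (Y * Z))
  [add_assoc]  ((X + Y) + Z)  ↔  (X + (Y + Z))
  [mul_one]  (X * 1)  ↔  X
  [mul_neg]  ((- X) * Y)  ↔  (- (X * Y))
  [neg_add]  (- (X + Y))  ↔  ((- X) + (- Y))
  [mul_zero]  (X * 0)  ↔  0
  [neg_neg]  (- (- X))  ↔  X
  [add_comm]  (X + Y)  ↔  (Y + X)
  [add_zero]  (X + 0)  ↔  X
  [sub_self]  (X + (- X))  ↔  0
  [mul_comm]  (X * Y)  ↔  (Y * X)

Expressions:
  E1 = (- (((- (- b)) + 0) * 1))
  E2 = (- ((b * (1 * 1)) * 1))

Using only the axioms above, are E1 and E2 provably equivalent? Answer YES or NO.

YES

step 1: add_zero (→) rewrites ((- (- b)) + 0) into (- (- b)), now (- ((- (- b)) * 1))
step 2: neg_neg (→) rewrites (- (- b)) into b, now (- (b * 1))
step 3: mul_one (←) rewrites b into (b * 1), now (- ((b * 1) * 1))
step 4: mul_one (←) rewrites 1 into (1 * 1), which is E2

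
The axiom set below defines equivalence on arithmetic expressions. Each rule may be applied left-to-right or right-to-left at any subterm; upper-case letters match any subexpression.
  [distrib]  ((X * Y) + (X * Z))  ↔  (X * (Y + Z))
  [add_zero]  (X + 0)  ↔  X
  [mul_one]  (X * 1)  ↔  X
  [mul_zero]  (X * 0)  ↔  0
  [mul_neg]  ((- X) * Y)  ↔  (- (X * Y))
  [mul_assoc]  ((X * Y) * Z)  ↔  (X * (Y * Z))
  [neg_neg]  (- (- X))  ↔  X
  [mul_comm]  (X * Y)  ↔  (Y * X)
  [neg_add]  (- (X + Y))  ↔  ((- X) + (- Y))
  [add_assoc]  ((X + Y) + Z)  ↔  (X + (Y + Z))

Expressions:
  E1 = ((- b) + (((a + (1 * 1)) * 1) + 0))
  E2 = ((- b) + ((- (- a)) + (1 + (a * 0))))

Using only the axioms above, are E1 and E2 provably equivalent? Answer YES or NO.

YES

(1) ((a + (1 * 1)) * 1)  =[mul_one →]=  (a + (1 * 1))    ⊢ ((- b) + ((a + (1 * 1)) + 0))
(2) ((a + (1 * 1)) + 0)  =[add_zero →]=  (a + (1 * 1))    ⊢ ((- b) + (a + (1 * 1)))
(3) (1 * 1)  =[mul_one →]=  1    ⊢ ((- b) + (a + 1))
(4) 1  =[add_zero ←]=  (1 + 0)    ⊢ ((- b) + (a + (1 + 0)))
(5) a  =[neg_neg ←]=  (- (- a))    ⊢ ((- b) + ((- (- a)) + (1 + 0)))
(6) 0  =[mul_zero ←]=  (a * 0)    ⊢ E2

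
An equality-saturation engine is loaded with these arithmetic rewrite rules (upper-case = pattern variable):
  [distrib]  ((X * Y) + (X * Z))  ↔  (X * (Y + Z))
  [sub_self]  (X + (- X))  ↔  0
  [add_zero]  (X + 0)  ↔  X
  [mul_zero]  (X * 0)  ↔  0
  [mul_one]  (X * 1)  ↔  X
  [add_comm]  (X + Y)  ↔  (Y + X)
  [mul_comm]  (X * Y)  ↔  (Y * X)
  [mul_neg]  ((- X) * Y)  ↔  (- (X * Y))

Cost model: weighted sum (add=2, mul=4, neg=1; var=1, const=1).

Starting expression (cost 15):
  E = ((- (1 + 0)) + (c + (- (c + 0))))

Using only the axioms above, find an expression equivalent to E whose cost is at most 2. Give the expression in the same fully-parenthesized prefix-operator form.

(- 1)   [cost 2]

(1) (c + 0)  =[add_zero →]=  c    ⊢ ((- (1 + 0)) + (c + (- c)))
(2) (c + (- c))  =[sub_self →]=  0    ⊢ ((- (1 + 0)) + 0)
(3) ((- (1 + 0)) + 0)  =[add_zero →]=  (- (1 + 0))
(4) (1 + 0)  =[add_zero →]=  1    ⊢ cost 2, within 2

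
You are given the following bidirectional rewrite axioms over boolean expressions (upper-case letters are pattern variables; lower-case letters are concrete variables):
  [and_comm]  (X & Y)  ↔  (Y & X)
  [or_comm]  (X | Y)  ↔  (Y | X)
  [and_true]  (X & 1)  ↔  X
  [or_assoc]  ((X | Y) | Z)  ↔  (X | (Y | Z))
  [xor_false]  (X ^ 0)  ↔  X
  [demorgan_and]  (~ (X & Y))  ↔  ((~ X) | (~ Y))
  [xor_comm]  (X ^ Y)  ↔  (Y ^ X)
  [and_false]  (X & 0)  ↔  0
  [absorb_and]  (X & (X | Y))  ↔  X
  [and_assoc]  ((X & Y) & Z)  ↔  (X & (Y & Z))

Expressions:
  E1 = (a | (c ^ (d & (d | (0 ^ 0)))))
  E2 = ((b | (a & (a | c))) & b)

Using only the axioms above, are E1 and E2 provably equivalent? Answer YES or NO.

All listed rules preserve value, hence provable equivalence implies equal values everywhere; look for a separating assignment.
a=0, b=0, c=0, d=1 gives E1 ↦ 1, E2 ↦ 0; values differ ⇒ not provably equivalent.

NO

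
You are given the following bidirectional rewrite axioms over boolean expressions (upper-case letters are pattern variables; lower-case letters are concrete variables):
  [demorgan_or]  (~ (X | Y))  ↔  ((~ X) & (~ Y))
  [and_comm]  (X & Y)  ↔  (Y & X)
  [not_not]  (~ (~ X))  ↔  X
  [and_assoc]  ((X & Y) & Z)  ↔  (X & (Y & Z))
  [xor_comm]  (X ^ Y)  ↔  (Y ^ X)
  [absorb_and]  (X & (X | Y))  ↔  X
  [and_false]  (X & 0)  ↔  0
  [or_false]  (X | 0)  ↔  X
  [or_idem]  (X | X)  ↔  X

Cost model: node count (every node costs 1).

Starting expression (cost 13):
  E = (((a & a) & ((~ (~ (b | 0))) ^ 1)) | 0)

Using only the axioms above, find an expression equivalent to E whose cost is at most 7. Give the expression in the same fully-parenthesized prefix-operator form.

((a & a) & (b ^ 1))   [cost 7]

step 1: not_not (→) rewrites (~ (~ (b | 0))) into (b | 0), now (((a & a) & ((b | 0) ^ 1)) | 0)
step 2: or_false (→) rewrites (((a & a) & ((b | 0) ^ 1)) | 0) into ((a & a) & ((b | 0) ^ 1))
step 3: or_false (→) rewrites (b | 0) into b, reaching cost 7 (bound 7)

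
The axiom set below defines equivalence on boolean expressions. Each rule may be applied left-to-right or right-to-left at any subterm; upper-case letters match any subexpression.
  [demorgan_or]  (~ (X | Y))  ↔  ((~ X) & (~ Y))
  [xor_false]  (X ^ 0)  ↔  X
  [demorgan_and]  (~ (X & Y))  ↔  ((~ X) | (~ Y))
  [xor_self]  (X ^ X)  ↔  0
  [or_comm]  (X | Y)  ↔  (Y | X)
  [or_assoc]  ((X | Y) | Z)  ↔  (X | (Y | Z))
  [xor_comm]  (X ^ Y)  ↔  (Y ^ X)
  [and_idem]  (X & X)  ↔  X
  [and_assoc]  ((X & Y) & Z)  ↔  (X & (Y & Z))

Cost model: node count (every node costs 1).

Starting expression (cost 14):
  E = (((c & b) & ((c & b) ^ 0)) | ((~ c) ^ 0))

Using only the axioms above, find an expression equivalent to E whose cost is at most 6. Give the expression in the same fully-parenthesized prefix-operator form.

step 1: xor_false (→) rewrites ((~ c) ^ 0) into (~ c), now (((c & b) & ((c & b) ^ 0)) | (~ c))
step 2: xor_false (→) rewrites ((c & b) ^ 0) into (c & b), now (((c & b) & (c & b)) | (~ c))
step 3: and_idem (→) rewrites ((c & b) & (c & b)) into (c & b), reaching cost 6 (bound 6)

((c & b) | (~ c))   [cost 6]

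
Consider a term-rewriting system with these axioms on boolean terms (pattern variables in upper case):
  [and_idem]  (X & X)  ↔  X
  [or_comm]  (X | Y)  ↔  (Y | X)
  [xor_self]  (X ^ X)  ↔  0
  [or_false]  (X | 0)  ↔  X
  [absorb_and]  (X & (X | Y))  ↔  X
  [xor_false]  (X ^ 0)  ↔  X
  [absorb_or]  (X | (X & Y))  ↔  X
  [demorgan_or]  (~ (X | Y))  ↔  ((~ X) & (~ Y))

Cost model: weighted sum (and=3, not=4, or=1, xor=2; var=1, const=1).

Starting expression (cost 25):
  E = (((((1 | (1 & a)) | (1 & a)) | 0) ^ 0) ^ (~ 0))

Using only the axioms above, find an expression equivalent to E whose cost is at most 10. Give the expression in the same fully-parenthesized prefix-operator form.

1. [absorb_or →] (1 | (1 & a))  →  1;  E = ((((1 | (1 & a)) | 0) ^ 0) ^ (~ 0))
2. [absorb_or →] (1 | (1 & a))  →  1;  E = (((1 | 0) ^ 0) ^ (~ 0))
3. [xor_false →] ((1 | 0) ^ 0)  →  (1 | 0);  cost 10 ≤ 10, done

((1 | 0) ^ (~ 0))   [cost 10]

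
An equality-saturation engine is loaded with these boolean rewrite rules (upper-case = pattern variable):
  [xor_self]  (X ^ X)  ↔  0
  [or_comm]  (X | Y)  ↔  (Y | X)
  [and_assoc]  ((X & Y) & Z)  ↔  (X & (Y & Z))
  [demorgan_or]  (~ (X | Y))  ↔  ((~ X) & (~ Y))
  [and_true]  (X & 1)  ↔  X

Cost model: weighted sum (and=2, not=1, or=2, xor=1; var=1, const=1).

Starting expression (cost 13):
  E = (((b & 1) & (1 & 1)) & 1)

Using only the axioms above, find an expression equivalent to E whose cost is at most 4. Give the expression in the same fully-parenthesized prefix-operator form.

(1) (((b & 1) & (1 & 1)) & 1)  =[and_true →]=  ((b & 1) & (1 & 1))
(2) (b & 1)  =[and_true →]=  b    ⊢ (b & (1 & 1))
(3) (1 & 1)  =[and_true →]=  1    ⊢ cost 4, within 4

(b & 1)   [cost 4]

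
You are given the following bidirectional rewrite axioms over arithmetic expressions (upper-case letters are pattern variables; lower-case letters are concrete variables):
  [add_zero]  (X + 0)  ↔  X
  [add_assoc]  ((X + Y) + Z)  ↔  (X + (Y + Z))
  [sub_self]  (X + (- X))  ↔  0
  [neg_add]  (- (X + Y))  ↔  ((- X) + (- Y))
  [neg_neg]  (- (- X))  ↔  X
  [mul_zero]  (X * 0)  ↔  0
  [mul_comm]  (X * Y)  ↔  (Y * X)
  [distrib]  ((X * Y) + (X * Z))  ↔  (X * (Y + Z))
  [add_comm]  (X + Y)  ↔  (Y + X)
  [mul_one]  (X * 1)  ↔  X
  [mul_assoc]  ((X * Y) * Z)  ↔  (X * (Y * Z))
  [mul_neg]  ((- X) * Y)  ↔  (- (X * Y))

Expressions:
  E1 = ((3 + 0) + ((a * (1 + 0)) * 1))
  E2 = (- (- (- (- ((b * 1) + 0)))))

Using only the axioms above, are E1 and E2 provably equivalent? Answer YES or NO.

Every axiom is a valid identity, so a rewrite proof would force E1 and E2 to agree under every assignment.
At a=0, b=0: E1 = 3 but E2 = 0; they differ, so no derivation exists.

NO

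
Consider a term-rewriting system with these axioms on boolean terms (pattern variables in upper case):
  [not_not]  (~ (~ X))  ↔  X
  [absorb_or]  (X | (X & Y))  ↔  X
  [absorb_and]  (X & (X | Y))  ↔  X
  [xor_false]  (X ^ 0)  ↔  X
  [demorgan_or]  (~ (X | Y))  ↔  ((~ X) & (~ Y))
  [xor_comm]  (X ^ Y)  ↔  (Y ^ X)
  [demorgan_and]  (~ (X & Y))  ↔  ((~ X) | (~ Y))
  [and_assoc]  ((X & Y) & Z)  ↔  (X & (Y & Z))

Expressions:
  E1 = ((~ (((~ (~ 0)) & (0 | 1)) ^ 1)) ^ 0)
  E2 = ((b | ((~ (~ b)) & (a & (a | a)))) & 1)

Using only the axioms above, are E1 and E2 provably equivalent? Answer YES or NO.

The axioms are sound identities: if E1 ↔* E2 then E1 and E2 evaluate identically under any assignment.
Under a=0, b=1: E1 evaluates to 0, E2 to 1. Distinct ⇒ no rewrite sequence connects them.

NO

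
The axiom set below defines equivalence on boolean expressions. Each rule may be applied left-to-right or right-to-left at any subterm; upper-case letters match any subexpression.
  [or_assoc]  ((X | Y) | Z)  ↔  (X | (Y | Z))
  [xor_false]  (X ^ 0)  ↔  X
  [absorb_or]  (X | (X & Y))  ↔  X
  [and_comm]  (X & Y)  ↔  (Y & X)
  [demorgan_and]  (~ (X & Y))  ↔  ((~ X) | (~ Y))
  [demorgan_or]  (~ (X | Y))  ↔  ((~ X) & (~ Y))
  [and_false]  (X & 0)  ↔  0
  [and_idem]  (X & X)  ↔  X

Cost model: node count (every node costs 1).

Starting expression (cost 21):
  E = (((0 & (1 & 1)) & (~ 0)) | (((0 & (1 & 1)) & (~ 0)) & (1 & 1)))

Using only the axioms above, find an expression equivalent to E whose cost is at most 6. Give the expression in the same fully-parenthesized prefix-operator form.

step 1: and_idem (→) rewrites (1 & 1) into 1, now (((0 & (1 & 1)) & (~ 0)) | (((0 & (1 & 1)) & (~ 0)) & 1))
step 2: absorb_or (→) rewrites (((0 & (1 & 1)) & (~ 0)) | (((0 & (1 & 1)) & (~ 0)) & 1)) into ((0 & (1 & 1)) & (~ 0))
step 3: and_idem (→) rewrites (1 & 1) into 1, reaching cost 6 (bound 6)

((0 & 1) & (~ 0))   [cost 6]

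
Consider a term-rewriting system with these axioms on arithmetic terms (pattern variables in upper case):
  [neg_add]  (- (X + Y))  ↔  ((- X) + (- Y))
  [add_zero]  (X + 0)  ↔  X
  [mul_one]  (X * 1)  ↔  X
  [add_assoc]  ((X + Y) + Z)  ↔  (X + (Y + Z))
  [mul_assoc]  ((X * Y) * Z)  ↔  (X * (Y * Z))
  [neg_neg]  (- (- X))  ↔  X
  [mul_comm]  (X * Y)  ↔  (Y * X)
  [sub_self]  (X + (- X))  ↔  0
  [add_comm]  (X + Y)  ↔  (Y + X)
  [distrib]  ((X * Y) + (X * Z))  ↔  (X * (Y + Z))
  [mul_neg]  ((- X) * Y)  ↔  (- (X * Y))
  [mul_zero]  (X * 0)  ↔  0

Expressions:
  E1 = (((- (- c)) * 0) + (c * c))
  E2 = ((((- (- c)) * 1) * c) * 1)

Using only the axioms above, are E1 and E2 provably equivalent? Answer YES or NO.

YES

1. [neg_neg →] (- (- c))  →  c;  E1 = ((c * 0) + (c * c))
2. [add_comm →] ((c * 0) + (c * c))  →  ((c * c) + (c * 0))
3. [distrib →] ((c * c) + (c * 0))  →  (c * (c + 0))
4. [add_zero →] (c + 0)  →  c;  E1 = (c * c)
5. [mul_one ←] (c * c)  →  ((c * c) * 1)
6. [mul_one ←] c  →  (c * 1);  E1 = (((c * 1) * c) * 1)
7. [neg_neg ←] c  →  (- (- c));  this is E2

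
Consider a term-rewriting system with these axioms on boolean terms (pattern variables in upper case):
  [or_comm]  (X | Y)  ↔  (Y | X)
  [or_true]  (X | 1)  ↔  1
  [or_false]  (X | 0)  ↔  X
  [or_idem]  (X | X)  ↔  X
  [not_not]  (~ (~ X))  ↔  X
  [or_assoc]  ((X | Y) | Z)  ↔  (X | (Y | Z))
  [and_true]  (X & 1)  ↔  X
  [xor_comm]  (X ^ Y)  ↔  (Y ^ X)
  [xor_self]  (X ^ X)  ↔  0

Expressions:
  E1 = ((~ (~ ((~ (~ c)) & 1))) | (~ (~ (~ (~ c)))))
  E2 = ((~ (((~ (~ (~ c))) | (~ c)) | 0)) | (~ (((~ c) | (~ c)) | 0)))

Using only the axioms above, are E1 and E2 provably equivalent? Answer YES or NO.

(1) ((~ (~ c)) & 1)  =[and_true →]=  (~ (~ c))    ⊢ ((~ (~ (~ (~ c)))) | (~ (~ (~ (~ c)))))
(2) ((~ (~ (~ (~ c)))) | (~ (~ (~ (~ c)))))  =[or_idem →]=  (~ (~ (~ (~ c))))
(3) (~ (~ c))  =[not_not →]=  c    ⊢ (~ (~ c))
(4) (~ c)  =[or_false ←]=  ((~ c) | 0)    ⊢ (~ ((~ c) | 0))
(5) (~ c)  =[or_idem ←]=  ((~ c) | (~ c))    ⊢ (~ (((~ c) | (~ c)) | 0))
(6) (~ (((~ c) | (~ c)) | 0))  =[or_idem ←]=  ((~ (((~ c) | (~ c)) | 0)) | (~ (((~ c) | (~ c)) | 0)))
(7) (~ c)  =[not_not ←]=  (~ (~ (~ c)))    ⊢ E2

YES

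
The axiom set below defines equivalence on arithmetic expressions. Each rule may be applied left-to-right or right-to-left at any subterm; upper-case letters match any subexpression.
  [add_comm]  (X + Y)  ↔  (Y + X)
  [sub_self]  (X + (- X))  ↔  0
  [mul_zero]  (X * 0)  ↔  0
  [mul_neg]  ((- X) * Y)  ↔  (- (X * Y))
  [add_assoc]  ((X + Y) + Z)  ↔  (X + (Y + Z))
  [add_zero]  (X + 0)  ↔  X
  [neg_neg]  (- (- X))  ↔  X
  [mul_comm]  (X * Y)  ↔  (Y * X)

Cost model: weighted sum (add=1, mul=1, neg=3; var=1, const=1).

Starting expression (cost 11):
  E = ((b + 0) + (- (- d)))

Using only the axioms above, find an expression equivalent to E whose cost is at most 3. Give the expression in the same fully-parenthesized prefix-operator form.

(1) ((b + 0) + (- (- d)))  =[add_comm →]=  ((- (- d)) + (b + 0))
(2) (- (- d))  =[neg_neg →]=  d    ⊢ (d + (b + 0))
(3) (b + 0)  =[add_zero →]=  b    ⊢ cost 3, within 3

(d + b)   [cost 3]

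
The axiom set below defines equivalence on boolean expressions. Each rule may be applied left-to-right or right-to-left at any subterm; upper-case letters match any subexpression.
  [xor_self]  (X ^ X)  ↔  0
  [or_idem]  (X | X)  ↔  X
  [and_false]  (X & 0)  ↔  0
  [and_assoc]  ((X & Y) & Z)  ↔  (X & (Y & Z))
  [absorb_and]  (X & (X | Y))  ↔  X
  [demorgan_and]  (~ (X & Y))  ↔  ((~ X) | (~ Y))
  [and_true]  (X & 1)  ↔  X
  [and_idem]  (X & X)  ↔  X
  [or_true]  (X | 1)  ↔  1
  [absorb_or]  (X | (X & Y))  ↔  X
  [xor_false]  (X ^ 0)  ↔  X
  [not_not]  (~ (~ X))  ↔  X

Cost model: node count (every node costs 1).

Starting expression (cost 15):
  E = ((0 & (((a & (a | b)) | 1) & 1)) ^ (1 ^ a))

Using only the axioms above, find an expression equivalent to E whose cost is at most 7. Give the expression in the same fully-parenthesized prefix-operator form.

((0 & 1) ^ (1 ^ a))   [cost 7]

step 1: and_true (→) rewrites (((a & (a | b)) | 1) & 1) into ((a & (a | b)) | 1), now ((0 & ((a & (a | b)) | 1)) ^ (1 ^ a))
step 2: absorb_and (→) rewrites (a & (a | b)) into a, now ((0 & (a | 1)) ^ (1 ^ a))
step 3: or_true (→) rewrites (a | 1) into 1, reaching cost 7 (bound 7)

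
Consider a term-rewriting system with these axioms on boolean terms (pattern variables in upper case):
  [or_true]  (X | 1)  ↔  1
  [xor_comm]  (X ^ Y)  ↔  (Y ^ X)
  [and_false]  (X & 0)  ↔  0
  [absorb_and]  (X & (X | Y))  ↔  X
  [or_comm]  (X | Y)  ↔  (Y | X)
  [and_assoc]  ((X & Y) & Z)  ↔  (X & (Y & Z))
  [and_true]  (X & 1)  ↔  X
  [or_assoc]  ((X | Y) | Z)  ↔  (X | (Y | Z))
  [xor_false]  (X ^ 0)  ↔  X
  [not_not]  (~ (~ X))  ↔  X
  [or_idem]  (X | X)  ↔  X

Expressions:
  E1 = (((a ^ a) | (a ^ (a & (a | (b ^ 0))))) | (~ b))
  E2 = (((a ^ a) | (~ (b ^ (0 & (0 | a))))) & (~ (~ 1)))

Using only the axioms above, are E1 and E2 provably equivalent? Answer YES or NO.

YES

step 1: xor_false (→) rewrites (b ^ 0) into b, now (((a ^ a) | (a ^ (a & (a | b)))) | (~ b))
step 2: absorb_and (→) rewrites (a & (a | b)) into a, now (((a ^ a) | (a ^ a)) | (~ b))
step 3: or_idem (→) rewrites ((a ^ a) | (a ^ a)) into (a ^ a), now ((a ^ a) | (~ b))
step 4: and_true (←) rewrites ((a ^ a) | (~ b)) into (((a ^ a) | (~ b)) & 1)
step 5: not_not (←) rewrites 1 into (~ (~ 1)), now (((a ^ a) | (~ b)) & (~ (~ 1)))
step 6: xor_false (←) rewrites b into (b ^ 0), now (((a ^ a) | (~ (b ^ 0))) & (~ (~ 1)))
step 7: absorb_and (←) rewrites 0 into (0 & (0 | a)), which is E2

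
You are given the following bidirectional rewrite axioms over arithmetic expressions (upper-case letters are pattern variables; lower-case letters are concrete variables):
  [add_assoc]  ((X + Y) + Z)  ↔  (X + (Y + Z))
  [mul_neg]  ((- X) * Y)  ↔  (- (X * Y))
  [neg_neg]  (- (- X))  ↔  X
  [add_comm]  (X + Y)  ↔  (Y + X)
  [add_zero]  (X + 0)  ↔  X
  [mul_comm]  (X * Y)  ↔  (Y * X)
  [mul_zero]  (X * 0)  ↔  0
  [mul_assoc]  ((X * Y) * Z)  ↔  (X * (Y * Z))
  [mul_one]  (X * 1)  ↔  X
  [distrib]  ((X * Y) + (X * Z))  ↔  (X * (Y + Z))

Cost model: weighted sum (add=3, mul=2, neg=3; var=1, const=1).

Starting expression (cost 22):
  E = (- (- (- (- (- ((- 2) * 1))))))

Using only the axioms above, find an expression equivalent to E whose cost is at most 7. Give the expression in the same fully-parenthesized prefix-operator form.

1. [mul_one →] ((- 2) * 1)  →  (- 2);  E = (- (- (- (- (- (- 2))))))
2. [neg_neg →] (- (- (- (- (- 2)))))  →  (- (- (- 2)));  E = (- (- (- (- 2))))
3. [neg_neg →] (- (- (- 2)))  →  (- 2);  cost 7 ≤ 7, done

(- (- 2))   [cost 7]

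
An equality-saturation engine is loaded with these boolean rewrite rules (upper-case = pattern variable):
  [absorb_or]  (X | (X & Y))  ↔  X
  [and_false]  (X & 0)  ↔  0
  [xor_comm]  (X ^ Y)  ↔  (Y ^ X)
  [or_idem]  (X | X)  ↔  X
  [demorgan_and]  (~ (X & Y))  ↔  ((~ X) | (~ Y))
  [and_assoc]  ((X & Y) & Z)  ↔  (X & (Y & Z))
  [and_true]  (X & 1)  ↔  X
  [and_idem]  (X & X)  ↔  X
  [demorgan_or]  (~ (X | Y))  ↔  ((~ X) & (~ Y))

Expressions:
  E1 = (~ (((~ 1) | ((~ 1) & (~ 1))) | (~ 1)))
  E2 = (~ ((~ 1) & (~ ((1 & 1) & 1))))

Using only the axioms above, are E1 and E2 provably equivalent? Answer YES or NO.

(1) ((~ 1) & (~ 1))  =[and_idem →]=  (~ 1)    ⊢ (~ (((~ 1) | (~ 1)) | (~ 1)))
(2) ((~ 1) | (~ 1))  =[or_idem →]=  (~ 1)    ⊢ (~ ((~ 1) | (~ 1)))
(3) ((~ 1) | (~ 1))  =[or_idem →]=  (~ 1)    ⊢ (~ (~ 1))
(4) (~ 1)  =[and_idem ←]=  ((~ 1) & (~ 1))    ⊢ (~ ((~ 1) & (~ 1)))
(5) 1  =[and_true ←]=  (1 & 1)    ⊢ (~ ((~ 1) & (~ (1 & 1))))
(6) 1  =[and_true ←]=  (1 & 1)    ⊢ E2

YES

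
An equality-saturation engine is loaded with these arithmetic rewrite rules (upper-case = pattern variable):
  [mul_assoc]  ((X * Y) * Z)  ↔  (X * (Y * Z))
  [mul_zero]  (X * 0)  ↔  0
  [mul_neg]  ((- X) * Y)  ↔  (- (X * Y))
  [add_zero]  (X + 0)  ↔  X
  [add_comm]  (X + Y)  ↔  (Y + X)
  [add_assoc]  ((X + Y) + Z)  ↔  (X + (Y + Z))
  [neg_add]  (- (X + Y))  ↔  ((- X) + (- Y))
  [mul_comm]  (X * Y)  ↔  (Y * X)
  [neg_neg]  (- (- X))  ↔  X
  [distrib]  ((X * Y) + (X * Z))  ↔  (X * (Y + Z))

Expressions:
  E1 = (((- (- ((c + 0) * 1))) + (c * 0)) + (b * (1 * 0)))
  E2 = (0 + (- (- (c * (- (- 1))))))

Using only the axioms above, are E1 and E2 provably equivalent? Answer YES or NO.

(1) (c + 0)  =[add_zero →]=  c    ⊢ (((- (- (c * 1))) + (c * 0)) + (b * (1 * 0)))
(2) (- (- (c * 1)))  =[neg_neg →]=  (c * 1)    ⊢ (((c * 1) + (c * 0)) + (b * (1 * 0)))
(3) (1 * 0)  =[mul_zero →]=  0    ⊢ (((c * 1) + (c * 0)) + (b * 0))
(4) ((c * 1) + (c * 0))  =[distrib →]=  (c * (1 + 0))    ⊢ ((c * (1 + 0)) + (b * 0))
(5) (c * (1 + 0))  =[mul_comm →]=  ((1 + 0) * c)    ⊢ (((1 + 0) * c) + (b * 0))
(6) (1 + 0)  =[add_zero →]=  1    ⊢ ((1 * c) + (b * 0))
(7) (b * 0)  =[mul_zero →]=  0    ⊢ ((1 * c) + 0)
(8) 1  =[neg_neg ←]=  (- (- 1))    ⊢ (((- (- 1)) * c) + 0)
(9) ((- (- 1)) * c)  =[mul_comm →]=  (c * (- (- 1)))    ⊢ ((c * (- (- 1))) + 0)
(10) ((c * (- (- 1))) + 0)  =[add_comm →]=  (0 + (c * (- (- 1))))
(11) (c * (- (- 1)))  =[neg_neg ←]=  (- (- (c * (- (- 1)))))    ⊢ E2

YES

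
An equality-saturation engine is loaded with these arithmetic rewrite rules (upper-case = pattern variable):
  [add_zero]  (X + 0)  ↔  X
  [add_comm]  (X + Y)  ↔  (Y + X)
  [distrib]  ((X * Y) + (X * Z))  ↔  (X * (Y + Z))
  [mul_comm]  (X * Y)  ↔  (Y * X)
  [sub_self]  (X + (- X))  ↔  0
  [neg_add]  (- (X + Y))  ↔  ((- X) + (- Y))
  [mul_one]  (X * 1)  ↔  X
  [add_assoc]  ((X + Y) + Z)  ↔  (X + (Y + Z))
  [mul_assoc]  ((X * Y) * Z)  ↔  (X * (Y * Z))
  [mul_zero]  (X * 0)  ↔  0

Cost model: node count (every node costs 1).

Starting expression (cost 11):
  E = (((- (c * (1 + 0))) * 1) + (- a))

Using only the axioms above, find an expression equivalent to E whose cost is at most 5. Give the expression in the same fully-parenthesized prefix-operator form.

(1) (1 + 0)  =[add_zero →]=  1    ⊢ (((- (c * 1)) * 1) + (- a))
(2) ((- (c * 1)) * 1)  =[mul_one →]=  (- (c * 1))    ⊢ ((- (c * 1)) + (- a))
(3) (c * 1)  =[mul_one →]=  c    ⊢ cost 5, within 5

((- c) + (- a))   [cost 5]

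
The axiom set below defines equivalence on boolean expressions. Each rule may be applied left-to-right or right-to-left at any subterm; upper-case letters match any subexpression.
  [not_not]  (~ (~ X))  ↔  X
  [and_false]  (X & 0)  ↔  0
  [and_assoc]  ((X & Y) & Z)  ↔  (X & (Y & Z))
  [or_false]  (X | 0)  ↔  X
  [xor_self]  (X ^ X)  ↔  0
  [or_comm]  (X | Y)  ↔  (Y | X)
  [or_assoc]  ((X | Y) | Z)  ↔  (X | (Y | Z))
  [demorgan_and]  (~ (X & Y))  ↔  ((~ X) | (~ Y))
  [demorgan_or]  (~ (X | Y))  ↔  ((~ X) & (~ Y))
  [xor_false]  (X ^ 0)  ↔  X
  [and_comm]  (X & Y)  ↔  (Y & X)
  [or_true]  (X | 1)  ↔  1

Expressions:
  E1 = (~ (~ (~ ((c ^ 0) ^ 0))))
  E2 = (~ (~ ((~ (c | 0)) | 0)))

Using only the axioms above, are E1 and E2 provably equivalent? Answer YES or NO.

YES

step 1: xor_false (→) rewrites (c ^ 0) into c, now (~ (~ (~ (c ^ 0))))
step 2: not_not (→) rewrites (~ (~ (c ^ 0))) into (c ^ 0), now (~ (c ^ 0))
step 3: xor_false (→) rewrites (c ^ 0) into c, now (~ c)
step 4: not_not (←) rewrites c into (~ (~ c)), now (~ (~ (~ c)))
step 5: or_false (←) rewrites (~ c) into ((~ c) | 0), now (~ (~ ((~ c) | 0)))
step 6: or_false (←) rewrites c into (c | 0), which is E2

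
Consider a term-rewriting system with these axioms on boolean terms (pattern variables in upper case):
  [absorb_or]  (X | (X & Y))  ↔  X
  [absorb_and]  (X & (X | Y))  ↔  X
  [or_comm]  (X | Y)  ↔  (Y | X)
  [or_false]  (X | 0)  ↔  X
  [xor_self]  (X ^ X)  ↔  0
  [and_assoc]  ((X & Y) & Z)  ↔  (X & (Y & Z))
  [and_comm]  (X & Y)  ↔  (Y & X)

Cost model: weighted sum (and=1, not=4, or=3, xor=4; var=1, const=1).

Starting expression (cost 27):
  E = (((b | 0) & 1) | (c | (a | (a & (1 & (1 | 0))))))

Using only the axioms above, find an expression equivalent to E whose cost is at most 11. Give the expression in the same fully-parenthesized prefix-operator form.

((b & 1) | (c | a))   [cost 11]

1. [or_false →] (b | 0)  →  b;  E = ((b & 1) | (c | (a | (a & (1 & (1 | 0))))))
2. [absorb_and →] (1 & (1 | 0))  →  1;  E = ((b & 1) | (c | (a | (a & 1))))
3. [absorb_or →] (a | (a & 1))  →  a;  cost 11 ≤ 11, done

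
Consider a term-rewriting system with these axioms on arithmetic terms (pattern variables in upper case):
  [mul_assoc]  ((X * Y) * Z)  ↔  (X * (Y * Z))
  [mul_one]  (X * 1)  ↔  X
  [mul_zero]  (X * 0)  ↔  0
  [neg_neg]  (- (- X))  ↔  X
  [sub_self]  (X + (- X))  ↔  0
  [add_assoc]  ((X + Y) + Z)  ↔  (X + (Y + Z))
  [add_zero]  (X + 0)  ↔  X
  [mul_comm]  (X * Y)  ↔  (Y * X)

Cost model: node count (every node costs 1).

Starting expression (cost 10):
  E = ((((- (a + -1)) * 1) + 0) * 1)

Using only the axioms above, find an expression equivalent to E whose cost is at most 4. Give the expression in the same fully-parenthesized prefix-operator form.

(1) (((- (a + -1)) * 1) + 0)  =[add_zero →]=  ((- (a + -1)) * 1)    ⊢ (((- (a + -1)) * 1) * 1)
(2) (((- (a + -1)) * 1) * 1)  =[mul_one →]=  ((- (a + -1)) * 1)
(3) ((- (a + -1)) * 1)  =[mul_one →]=  (- (a + -1))    ⊢ cost 4, within 4

(- (a + -1))   [cost 4]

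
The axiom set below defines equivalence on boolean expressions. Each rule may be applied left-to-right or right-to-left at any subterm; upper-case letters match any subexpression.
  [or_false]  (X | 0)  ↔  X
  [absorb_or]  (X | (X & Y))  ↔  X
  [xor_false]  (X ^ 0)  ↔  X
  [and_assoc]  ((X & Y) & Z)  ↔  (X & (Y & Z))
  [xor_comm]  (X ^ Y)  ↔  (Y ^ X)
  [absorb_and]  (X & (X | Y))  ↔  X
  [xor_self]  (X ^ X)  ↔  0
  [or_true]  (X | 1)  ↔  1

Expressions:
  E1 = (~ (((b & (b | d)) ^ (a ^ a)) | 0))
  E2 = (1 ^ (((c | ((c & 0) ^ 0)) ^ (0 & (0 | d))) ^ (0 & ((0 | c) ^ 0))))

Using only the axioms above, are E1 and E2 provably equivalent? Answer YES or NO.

NO

Every axiom is a valid identity, so a rewrite proof would force E1 and E2 to agree under every assignment.
At a=0, b=0, c=1, d=0: E1 = 1 but E2 = 0; they differ, so no derivation exists.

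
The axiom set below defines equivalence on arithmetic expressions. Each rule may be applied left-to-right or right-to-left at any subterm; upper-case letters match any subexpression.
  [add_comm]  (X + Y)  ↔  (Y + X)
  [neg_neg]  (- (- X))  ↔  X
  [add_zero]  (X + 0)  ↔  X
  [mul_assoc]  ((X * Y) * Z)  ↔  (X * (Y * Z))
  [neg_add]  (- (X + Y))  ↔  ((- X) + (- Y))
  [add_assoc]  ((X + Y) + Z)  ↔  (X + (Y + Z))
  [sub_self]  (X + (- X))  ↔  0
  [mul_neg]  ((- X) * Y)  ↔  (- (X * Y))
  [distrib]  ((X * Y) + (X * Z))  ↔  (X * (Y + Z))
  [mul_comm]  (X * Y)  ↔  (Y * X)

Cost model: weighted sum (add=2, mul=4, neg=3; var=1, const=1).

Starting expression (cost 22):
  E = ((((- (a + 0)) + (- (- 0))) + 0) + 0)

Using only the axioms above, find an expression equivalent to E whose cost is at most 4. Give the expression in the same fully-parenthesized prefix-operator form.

(1) ((((- (a + 0)) + (- (- 0))) + 0) + 0)  =[add_zero →]=  (((- (a + 0)) + (- (- 0))) + 0)
(2) (- (- 0))  =[neg_neg →]=  0    ⊢ (((- (a + 0)) + 0) + 0)
(3) (a + 0)  =[add_zero →]=  a    ⊢ (((- a) + 0) + 0)
(4) ((- a) + 0)  =[add_zero →]=  (- a)    ⊢ ((- a) + 0)
(5) ((- a) + 0)  =[add_zero →]=  (- a)    ⊢ cost 4, within 4

(- a)   [cost 4]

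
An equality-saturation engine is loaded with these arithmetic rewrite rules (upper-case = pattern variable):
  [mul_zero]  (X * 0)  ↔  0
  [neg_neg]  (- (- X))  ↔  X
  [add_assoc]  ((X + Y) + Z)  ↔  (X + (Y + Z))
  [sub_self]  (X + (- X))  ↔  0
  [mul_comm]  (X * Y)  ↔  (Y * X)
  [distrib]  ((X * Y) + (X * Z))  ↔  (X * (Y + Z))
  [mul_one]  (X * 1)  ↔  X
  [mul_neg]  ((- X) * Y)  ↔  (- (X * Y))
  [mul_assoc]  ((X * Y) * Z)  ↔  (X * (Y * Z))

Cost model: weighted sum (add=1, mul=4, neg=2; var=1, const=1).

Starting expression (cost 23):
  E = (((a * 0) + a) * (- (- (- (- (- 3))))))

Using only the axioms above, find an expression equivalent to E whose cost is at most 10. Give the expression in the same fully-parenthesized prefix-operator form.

((0 + a) * (- 3))   [cost 10]

1. [neg_neg →] (- (- 3))  →  3;  E = (((a * 0) + a) * (- (- (- 3))))
2. [neg_neg →] (- (- 3))  →  3;  E = (((a * 0) + a) * (- 3))
3. [mul_zero →] (a * 0)  →  0;  cost 10 ≤ 10, done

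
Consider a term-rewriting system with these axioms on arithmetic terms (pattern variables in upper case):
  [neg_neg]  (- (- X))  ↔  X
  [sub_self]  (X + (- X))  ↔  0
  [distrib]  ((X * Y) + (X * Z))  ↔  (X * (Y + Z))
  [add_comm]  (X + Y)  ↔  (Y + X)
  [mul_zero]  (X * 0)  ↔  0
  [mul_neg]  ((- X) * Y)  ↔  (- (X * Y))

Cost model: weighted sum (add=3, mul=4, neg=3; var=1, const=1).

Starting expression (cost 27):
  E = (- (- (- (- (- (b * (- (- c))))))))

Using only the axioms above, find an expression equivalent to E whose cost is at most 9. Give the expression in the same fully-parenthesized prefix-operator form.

(- (b * c))   [cost 9]

1. [neg_neg →] (- (- c))  →  c;  E = (- (- (- (- (- (b * c))))))
2. [neg_neg →] (- (- (b * c)))  →  (b * c);  E = (- (- (- (b * c))))
3. [neg_neg →] (- (- (- (b * c))))  →  (- (b * c));  cost 9 ≤ 9, done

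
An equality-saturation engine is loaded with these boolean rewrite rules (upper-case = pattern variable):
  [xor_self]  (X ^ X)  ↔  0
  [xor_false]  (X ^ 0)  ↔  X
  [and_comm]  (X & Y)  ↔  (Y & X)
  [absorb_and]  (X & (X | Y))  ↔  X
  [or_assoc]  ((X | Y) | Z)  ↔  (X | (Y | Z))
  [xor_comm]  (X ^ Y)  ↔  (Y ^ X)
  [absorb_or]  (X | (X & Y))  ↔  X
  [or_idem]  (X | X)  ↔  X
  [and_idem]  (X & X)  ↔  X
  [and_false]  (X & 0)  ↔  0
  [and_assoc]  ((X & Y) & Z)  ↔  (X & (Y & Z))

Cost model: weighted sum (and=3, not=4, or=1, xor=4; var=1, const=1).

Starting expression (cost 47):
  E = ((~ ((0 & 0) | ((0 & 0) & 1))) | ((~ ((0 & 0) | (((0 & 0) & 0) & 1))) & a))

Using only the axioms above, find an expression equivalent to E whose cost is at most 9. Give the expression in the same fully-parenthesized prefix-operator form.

(~ (0 & 0))   [cost 9]

(1) (0 & 0)  =[and_idem →]=  0    ⊢ ((~ ((0 & 0) | ((0 & 0) & 1))) | ((~ ((0 & 0) | ((0 & 0) & 1))) & a))
(2) ((~ ((0 & 0) | ((0 & 0) & 1))) | ((~ ((0 & 0) | ((0 & 0) & 1))) & a))  =[absorb_or →]=  (~ ((0 & 0) | ((0 & 0) & 1)))
(3) ((0 & 0) | ((0 & 0) & 1))  =[absorb_or →]=  (0 & 0)    ⊢ cost 9, within 9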